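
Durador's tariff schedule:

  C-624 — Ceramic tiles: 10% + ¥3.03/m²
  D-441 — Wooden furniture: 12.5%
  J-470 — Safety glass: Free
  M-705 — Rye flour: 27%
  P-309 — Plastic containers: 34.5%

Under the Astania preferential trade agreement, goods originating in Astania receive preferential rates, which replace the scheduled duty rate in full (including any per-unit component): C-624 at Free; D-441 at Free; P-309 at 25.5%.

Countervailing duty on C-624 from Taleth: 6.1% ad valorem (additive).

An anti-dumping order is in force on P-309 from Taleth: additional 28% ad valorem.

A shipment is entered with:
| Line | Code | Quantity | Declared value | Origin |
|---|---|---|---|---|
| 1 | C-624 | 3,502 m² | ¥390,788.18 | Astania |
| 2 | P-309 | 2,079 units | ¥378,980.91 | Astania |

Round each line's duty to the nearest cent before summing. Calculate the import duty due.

¥96,640.13

Line 1 (C-624, Astania, 3,502 m², ¥390,788.18):
Base rate for C-624 is 10% + ¥3.03/m².
Origin Astania qualifies under the Durador–Astania agreement and C-624 is covered: preferential rate Free applies instead.
The additional-duty order on C-624 targets Taleth, not Astania; it does not apply.
Duty = ¥390,788.18 × 0% = ¥0.00.
Line 2 (P-309, Astania, 2,079 units, ¥378,980.91):
Base rate for P-309 is 34.5%.
Origin Astania qualifies under the Durador–Astania agreement and P-309 is covered: preferential rate 25.5% applies instead.
The additional-duty order on P-309 targets Taleth, not Astania; it does not apply.
Duty = ¥378,980.91 × 25.5% = ¥96,640.13.
Total = ¥0.00 + ¥96,640.13 = ¥96,640.13.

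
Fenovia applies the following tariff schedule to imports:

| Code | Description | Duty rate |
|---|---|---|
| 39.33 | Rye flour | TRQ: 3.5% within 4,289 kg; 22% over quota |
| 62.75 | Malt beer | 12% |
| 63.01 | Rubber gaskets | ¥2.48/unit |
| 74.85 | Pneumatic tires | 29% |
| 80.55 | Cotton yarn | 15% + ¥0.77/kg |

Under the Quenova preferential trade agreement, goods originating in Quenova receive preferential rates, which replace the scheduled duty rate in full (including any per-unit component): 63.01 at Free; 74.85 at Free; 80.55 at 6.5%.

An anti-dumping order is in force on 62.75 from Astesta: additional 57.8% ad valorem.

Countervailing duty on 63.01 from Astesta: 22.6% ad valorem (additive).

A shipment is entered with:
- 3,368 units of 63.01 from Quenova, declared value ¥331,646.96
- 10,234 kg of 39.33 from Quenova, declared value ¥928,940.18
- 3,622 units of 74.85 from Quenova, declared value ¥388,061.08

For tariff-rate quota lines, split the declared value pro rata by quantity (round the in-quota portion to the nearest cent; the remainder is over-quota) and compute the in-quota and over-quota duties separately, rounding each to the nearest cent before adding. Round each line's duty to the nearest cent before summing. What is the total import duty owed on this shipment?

Line 1 (63.01, Quenova, 3,368 units, ¥331,646.96):
Base rate for 63.01 is ¥2.48/unit.
Origin Quenova qualifies under the Fenovia–Quenova agreement and 63.01 is covered: preferential rate Free applies instead.
The additional-duty order on 63.01 targets Astesta, not Quenova; it does not apply.
Duty = ¥331,646.96 × 0% = ¥0.00.
Line 2 (39.33, Quenova, 10,234 kg, ¥928,940.18):
Code 39.33 is under a tariff-rate quota (threshold 4,289 kg). In-quota: 4,289 kg at 3.5%; over-quota: 5,945 kg at 22%.
Pro-rata value split: in-quota = ¥928,940.18 × 4,289/10,234 = ¥389,312.53; over-quota = ¥928,940.18 − ¥389,312.53 = ¥539,627.65.
In-quota duty = ¥389,312.53 × 3.5% = ¥13,625.94. Over-quota duty = ¥539,627.65 × 22% = ¥118,718.08.
Line duty = ¥13,625.94 + ¥118,718.08 = ¥132,344.02.
Line 3 (74.85, Quenova, 3,622 units, ¥388,061.08):
Base rate for 74.85 is 29%.
Origin Quenova qualifies under the Fenovia–Quenova agreement and 74.85 is covered: preferential rate Free applies instead.
Duty = ¥388,061.08 × 0% = ¥0.00.
Total = ¥0.00 + ¥132,344.02 + ¥0.00 = ¥132,344.02.

¥132,344.02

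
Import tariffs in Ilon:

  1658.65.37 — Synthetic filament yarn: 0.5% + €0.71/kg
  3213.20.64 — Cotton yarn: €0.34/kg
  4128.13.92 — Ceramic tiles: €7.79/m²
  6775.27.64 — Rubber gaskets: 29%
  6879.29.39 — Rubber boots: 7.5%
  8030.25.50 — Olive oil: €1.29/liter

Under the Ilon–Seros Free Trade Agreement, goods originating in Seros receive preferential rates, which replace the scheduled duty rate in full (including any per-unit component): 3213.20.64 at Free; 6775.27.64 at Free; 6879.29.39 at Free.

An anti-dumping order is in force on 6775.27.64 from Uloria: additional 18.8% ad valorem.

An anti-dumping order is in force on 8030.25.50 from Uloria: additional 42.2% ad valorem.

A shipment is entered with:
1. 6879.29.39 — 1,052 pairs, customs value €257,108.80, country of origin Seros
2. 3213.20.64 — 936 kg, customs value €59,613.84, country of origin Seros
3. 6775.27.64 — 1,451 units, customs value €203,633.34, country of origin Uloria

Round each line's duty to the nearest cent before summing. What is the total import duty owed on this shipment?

€97,336.74

Line 1 (6879.29.39, Seros, 1,052 pairs, €257,108.80):
Base rate for 6879.29.39 is 7.5%.
Origin Seros qualifies under the Ilon–Seros agreement and 6879.29.39 is covered: preferential rate Free applies instead.
Duty = €257,108.80 × 0% = €0.00.
Line 2 (3213.20.64, Seros, 936 kg, €59,613.84):
Base rate for 3213.20.64 is €0.34/kg.
Origin Seros qualifies under the Ilon–Seros agreement and 3213.20.64 is covered: preferential rate Free applies instead.
Duty = €59,613.84 × 0% = €0.00.
Line 3 (6775.27.64, Uloria, 1,451 units, €203,633.34):
Base rate for 6775.27.64 is 29%.
6775.27.64 has an FTA preferential rate, but origin Uloria is not Seros; base rate stands.
Additional duty on 6775.27.64 from Uloria: +18.8%. Applied ad valorem rate: 29% + 18.8% = 47.8%.
Duty = €203,633.34 × 47.8% = €97,336.74.
Total = €0.00 + €0.00 + €97,336.74 = €97,336.74.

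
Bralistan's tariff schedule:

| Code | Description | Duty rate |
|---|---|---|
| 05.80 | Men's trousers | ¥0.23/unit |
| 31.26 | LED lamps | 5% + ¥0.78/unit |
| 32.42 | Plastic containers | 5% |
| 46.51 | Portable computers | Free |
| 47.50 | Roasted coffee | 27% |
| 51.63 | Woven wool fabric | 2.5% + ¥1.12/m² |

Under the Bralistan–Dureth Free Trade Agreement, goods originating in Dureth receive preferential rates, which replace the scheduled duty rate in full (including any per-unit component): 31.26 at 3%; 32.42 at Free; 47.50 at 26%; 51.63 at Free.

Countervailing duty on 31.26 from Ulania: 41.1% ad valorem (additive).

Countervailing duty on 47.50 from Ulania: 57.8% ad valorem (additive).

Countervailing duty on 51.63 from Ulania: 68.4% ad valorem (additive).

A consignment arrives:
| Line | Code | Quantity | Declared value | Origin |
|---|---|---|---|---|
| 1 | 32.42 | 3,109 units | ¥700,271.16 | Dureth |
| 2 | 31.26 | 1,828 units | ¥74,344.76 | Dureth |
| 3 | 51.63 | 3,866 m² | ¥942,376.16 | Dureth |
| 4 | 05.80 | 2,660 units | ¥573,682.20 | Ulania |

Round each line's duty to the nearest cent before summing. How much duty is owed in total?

Line 1 (32.42, Dureth, 3,109 units, ¥700,271.16):
Base rate for 32.42 is 5%.
Origin Dureth qualifies under the Bralistan–Dureth agreement and 32.42 is covered: preferential rate Free applies instead.
Duty = ¥700,271.16 × 0% = ¥0.00.
Line 2 (31.26, Dureth, 1,828 units, ¥74,344.76):
Base rate for 31.26 is 5% + ¥0.78/unit.
Origin Dureth qualifies under the Bralistan–Dureth agreement and 31.26 is covered: preferential rate 3% applies instead.
The additional-duty order on 31.26 targets Ulania, not Dureth; it does not apply.
Duty = ¥74,344.76 × 3% = ¥2,230.34.
Line 3 (51.63, Dureth, 3,866 m², ¥942,376.16):
Base rate for 51.63 is 2.5% + ¥1.12/m².
Origin Dureth qualifies under the Bralistan–Dureth agreement and 51.63 is covered: preferential rate Free applies instead.
The additional-duty order on 51.63 targets Ulania, not Dureth; it does not apply.
Duty = ¥942,376.16 × 0% = ¥0.00.
Line 4 (05.80, Ulania, 2,660 units, ¥573,682.20):
Base rate for 05.80 is ¥0.23/unit.
Duty = 2,660 × ¥0.23 = ¥611.80.
Total = ¥0.00 + ¥2,230.34 + ¥0.00 + ¥611.80 = ¥2,842.14.

¥2,842.14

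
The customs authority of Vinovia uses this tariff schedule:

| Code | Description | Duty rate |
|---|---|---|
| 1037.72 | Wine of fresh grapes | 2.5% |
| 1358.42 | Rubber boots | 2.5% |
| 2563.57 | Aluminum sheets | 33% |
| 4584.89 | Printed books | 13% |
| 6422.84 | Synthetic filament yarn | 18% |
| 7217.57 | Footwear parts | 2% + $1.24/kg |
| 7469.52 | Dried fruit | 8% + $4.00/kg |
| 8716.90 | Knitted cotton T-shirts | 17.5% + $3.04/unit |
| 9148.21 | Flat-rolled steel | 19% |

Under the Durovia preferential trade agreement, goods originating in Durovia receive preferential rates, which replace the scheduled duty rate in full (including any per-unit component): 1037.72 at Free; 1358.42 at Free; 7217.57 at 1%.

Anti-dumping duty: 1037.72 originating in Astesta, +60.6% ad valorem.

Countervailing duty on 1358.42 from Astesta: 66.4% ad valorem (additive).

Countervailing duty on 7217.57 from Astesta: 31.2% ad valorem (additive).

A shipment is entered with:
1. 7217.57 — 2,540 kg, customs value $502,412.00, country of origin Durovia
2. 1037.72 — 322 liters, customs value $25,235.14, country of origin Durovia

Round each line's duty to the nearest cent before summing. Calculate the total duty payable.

$5,024.12

Line 1 (7217.57, Durovia, 2,540 kg, $502,412.00):
Base rate for 7217.57 is 2% + $1.24/kg.
Origin Durovia qualifies under the Vinovia–Durovia agreement and 7217.57 is covered: preferential rate 1% applies instead.
The additional-duty order on 7217.57 targets Astesta, not Durovia; it does not apply.
Duty = $502,412.00 × 1% = $5,024.12.
Line 2 (1037.72, Durovia, 322 liters, $25,235.14):
Base rate for 1037.72 is 2.5%.
Origin Durovia qualifies under the Vinovia–Durovia agreement and 1037.72 is covered: preferential rate Free applies instead.
The additional-duty order on 1037.72 targets Astesta, not Durovia; it does not apply.
Duty = $25,235.14 × 0% = $0.00.
Total = $5,024.12 + $0.00 = $5,024.12.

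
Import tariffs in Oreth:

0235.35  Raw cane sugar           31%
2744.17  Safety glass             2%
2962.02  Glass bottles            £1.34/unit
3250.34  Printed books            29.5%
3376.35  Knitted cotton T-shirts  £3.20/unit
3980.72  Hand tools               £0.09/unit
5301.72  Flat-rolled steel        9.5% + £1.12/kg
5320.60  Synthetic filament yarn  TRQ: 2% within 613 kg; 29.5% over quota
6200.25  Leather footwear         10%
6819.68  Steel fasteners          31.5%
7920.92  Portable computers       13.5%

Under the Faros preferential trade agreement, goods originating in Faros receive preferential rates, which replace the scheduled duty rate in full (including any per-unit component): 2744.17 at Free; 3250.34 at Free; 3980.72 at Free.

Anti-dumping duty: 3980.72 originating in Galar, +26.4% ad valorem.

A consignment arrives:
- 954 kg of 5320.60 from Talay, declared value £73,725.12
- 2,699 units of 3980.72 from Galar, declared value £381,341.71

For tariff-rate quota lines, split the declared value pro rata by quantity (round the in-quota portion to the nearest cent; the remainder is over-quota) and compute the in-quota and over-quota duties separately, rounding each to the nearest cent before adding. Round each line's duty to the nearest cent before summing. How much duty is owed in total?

£109,638.55

Line 1 (5320.60, Talay, 954 kg, £73,725.12):
Code 5320.60 is under a tariff-rate quota (threshold 613 kg). In-quota: 613 kg at 2%; over-quota: 341 kg at 29.5%.
Pro-rata value split: in-quota = £73,725.12 × 613/954 = £47,372.64; over-quota = £73,725.12 − £47,372.64 = £26,352.48.
In-quota duty = £47,372.64 × 2% = £947.45. Over-quota duty = £26,352.48 × 29.5% = £7,773.98.
Line duty = £947.45 + £7,773.98 = £8,721.43.
Line 2 (3980.72, Galar, 2,699 units, £381,341.71):
Base rate for 3980.72 is £0.09/unit.
3980.72 has an FTA preferential rate, but origin Galar is not Faros; base rate stands.
Additional duty on 3980.72 from Galar: +26.4% ad valorem. Applied ad valorem rate = 26.4%.
Duty = £381,341.71 × 26.4% + 2,699 × £0.09 = £100,917.12.
Total = £8,721.43 + £100,917.12 = £109,638.55.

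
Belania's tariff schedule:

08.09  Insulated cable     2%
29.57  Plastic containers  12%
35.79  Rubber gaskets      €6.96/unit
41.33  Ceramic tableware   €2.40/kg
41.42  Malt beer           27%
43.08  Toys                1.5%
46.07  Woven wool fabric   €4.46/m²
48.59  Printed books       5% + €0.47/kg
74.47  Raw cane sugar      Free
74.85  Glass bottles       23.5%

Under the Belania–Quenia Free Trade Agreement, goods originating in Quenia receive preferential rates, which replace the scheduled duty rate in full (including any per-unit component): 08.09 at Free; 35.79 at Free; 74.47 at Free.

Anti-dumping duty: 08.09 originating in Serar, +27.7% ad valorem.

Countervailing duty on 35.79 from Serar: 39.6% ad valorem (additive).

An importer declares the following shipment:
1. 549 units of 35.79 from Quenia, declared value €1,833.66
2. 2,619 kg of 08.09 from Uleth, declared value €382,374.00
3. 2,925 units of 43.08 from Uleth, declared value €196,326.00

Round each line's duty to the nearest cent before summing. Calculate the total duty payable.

€10,592.37

Line 1 (35.79, Quenia, 549 units, €1,833.66):
Base rate for 35.79 is €6.96/unit.
Origin Quenia qualifies under the Belania–Quenia agreement and 35.79 is covered: preferential rate Free applies instead.
The additional-duty order on 35.79 targets Serar, not Quenia; it does not apply.
Duty = €1,833.66 × 0% = €0.00.
Line 2 (08.09, Uleth, 2,619 kg, €382,374.00):
Base rate for 08.09 is 2%.
08.09 has an FTA preferential rate, but origin Uleth is not Quenia; base rate stands.
The additional-duty order on 08.09 targets Serar, not Uleth; it does not apply.
Duty = €382,374.00 × 2% = €7,647.48.
Line 3 (43.08, Uleth, 2,925 units, €196,326.00):
Base rate for 43.08 is 1.5%.
Duty = €196,326.00 × 1.5% = €2,944.89.
Total = €0.00 + €7,647.48 + €2,944.89 = €10,592.37.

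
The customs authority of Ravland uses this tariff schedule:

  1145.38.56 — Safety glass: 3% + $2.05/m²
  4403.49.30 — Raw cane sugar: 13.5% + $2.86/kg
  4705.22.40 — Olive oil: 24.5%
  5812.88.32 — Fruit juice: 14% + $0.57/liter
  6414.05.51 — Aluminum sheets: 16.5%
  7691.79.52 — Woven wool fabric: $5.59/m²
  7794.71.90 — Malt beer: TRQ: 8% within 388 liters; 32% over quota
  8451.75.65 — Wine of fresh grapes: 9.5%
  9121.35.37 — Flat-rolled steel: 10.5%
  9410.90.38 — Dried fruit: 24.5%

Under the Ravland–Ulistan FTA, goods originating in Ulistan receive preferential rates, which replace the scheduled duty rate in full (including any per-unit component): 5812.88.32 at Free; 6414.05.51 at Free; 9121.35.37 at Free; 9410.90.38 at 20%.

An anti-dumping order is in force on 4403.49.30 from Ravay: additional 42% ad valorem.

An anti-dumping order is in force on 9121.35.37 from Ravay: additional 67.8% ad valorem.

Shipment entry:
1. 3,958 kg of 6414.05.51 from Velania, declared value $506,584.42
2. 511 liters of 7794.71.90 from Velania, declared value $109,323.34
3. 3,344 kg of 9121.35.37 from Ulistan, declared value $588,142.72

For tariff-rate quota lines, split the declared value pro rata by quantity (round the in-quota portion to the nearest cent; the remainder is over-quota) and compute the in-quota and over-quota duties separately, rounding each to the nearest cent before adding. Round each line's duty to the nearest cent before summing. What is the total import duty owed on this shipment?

Line 1 (6414.05.51, Velania, 3,958 kg, $506,584.42):
Base rate for 6414.05.51 is 16.5%.
6414.05.51 has an FTA preferential rate, but origin Velania is not Ulistan; base rate stands.
Duty = $506,584.42 × 16.5% = $83,586.43.
Line 2 (7794.71.90, Velania, 511 liters, $109,323.34):
Code 7794.71.90 is under a tariff-rate quota (threshold 388 liters). In-quota: 388 liters at 8%; over-quota: 123 liters at 32%.
Pro-rata value split: in-quota = $109,323.34 × 388/511 = $83,008.72; over-quota = $109,323.34 − $83,008.72 = $26,314.62.
In-quota duty = $83,008.72 × 8% = $6,640.70. Over-quota duty = $26,314.62 × 32% = $8,420.68.
Line duty = $6,640.70 + $8,420.68 = $15,061.38.
Line 3 (9121.35.37, Ulistan, 3,344 kg, $588,142.72):
Base rate for 9121.35.37 is 10.5%.
Origin Ulistan qualifies under the Ravland–Ulistan agreement and 9121.35.37 is covered: preferential rate Free applies instead.
The additional-duty order on 9121.35.37 targets Ravay, not Ulistan; it does not apply.
Duty = $588,142.72 × 0% = $0.00.
Total = $83,586.43 + $15,061.38 + $0.00 = $98,647.81.

$98,647.81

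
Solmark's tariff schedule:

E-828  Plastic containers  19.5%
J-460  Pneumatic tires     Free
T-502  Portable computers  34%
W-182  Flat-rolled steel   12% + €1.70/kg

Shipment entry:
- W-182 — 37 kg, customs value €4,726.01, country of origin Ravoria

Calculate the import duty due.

Line 1 (W-182, Ravoria, 37 kg, €4,726.01):
Base rate for W-182 is 12% + €1.70/kg.
Duty = €4,726.01 × 12% + 37 × €1.70 = €630.02.

€630.02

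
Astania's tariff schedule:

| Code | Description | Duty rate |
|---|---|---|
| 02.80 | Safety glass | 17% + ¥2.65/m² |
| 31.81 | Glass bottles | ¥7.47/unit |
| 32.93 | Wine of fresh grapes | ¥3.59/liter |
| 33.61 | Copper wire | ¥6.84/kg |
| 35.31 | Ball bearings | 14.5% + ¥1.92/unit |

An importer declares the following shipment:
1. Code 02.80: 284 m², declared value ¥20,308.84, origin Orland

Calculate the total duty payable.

Line 1 (02.80, Orland, 284 m², ¥20,308.84):
Base rate for 02.80 is 17% + ¥2.65/m².
Duty = ¥20,308.84 × 17% + 284 × ¥2.65 = ¥4,205.10.

¥4,205.10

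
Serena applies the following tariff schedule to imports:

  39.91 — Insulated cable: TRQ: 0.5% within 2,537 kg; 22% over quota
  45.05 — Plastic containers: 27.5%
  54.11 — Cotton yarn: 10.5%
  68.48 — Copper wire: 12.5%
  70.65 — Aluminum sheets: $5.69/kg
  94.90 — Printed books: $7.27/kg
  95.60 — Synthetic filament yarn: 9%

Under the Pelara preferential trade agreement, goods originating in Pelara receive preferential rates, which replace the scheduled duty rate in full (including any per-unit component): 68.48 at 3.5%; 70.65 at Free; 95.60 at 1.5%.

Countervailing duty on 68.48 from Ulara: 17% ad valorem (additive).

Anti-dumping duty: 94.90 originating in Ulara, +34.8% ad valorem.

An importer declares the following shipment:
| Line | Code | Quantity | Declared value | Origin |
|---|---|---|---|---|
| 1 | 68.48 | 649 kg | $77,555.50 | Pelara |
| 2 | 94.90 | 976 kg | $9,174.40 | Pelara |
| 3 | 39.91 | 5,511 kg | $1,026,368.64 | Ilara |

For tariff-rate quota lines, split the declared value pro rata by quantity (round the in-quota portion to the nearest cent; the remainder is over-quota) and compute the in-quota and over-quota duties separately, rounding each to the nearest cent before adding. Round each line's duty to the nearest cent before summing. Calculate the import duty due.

$134,025.52

Line 1 (68.48, Pelara, 649 kg, $77,555.50):
Base rate for 68.48 is 12.5%.
Origin Pelara qualifies under the Serena–Pelara agreement and 68.48 is covered: preferential rate 3.5% applies instead.
The additional-duty order on 68.48 targets Ulara, not Pelara; it does not apply.
Duty = $77,555.50 × 3.5% = $2,714.44.
Line 2 (94.90, Pelara, 976 kg, $9,174.40):
Base rate for 94.90 is $7.27/kg.
Origin Pelara is the FTA partner but 94.90 is not on the preference list; base rate stands.
The additional-duty order on 94.90 targets Ulara, not Pelara; it does not apply.
Duty = 976 × $7.27 = $7,095.52.
Line 3 (39.91, Ilara, 5,511 kg, $1,026,368.64):
Code 39.91 is under a tariff-rate quota (threshold 2,537 kg). In-quota: 2,537 kg at 0.5%; over-quota: 2,974 kg at 22%.
Pro-rata value split: in-quota = $1,026,368.64 × 2,537/5,511 = $472,490.88; over-quota = $1,026,368.64 − $472,490.88 = $553,877.76.
In-quota duty = $472,490.88 × 0.5% = $2,362.45. Over-quota duty = $553,877.76 × 22% = $121,853.11.
Line duty = $2,362.45 + $121,853.11 = $124,215.56.
Total = $2,714.44 + $7,095.52 + $124,215.56 = $134,025.52.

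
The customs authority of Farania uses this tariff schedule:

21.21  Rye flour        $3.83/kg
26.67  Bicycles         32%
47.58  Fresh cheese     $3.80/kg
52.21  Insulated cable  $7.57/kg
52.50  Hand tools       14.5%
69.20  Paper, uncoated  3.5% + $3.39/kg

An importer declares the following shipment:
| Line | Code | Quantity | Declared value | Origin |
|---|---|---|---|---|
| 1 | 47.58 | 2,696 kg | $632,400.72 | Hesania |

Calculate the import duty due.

$10,244.80

Line 1 (47.58, Hesania, 2,696 kg, $632,400.72):
Base rate for 47.58 is $3.80/kg.
Duty = 2,696 × $3.80 = $10,244.80.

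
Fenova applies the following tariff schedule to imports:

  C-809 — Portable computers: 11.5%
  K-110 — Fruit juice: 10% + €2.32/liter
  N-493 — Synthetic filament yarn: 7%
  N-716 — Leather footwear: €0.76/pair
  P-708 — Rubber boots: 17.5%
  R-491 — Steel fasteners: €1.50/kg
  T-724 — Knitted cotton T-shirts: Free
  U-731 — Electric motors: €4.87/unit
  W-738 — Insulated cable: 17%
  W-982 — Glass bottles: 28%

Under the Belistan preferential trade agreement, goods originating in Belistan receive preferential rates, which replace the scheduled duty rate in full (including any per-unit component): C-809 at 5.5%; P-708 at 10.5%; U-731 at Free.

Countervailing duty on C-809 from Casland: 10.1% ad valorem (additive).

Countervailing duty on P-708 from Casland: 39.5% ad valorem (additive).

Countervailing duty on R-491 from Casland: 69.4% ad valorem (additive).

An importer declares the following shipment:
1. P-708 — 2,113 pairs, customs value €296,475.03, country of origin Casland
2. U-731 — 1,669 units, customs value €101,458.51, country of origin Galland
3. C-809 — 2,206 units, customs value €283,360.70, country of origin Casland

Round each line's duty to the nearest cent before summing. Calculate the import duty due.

Line 1 (P-708, Casland, 2,113 pairs, €296,475.03):
Base rate for P-708 is 17.5%.
P-708 has an FTA preferential rate, but origin Casland is not Belistan; base rate stands.
Additional duty on P-708 from Casland: +39.5%. Applied ad valorem rate: 17.5% + 39.5% = 57%.
Duty = €296,475.03 × 57% = €168,990.77.
Line 2 (U-731, Galland, 1,669 units, €101,458.51):
Base rate for U-731 is €4.87/unit.
U-731 has an FTA preferential rate, but origin Galland is not Belistan; base rate stands.
Duty = 1,669 × €4.87 = €8,128.03.
Line 3 (C-809, Casland, 2,206 units, €283,360.70):
Base rate for C-809 is 11.5%.
C-809 has an FTA preferential rate, but origin Casland is not Belistan; base rate stands.
Additional duty on C-809 from Casland: +10.1%. Applied ad valorem rate: 11.5% + 10.1% = 21.6%.
Duty = €283,360.70 × 21.6% = €61,205.91.
Total = €168,990.77 + €8,128.03 + €61,205.91 = €238,324.71.

€238,324.71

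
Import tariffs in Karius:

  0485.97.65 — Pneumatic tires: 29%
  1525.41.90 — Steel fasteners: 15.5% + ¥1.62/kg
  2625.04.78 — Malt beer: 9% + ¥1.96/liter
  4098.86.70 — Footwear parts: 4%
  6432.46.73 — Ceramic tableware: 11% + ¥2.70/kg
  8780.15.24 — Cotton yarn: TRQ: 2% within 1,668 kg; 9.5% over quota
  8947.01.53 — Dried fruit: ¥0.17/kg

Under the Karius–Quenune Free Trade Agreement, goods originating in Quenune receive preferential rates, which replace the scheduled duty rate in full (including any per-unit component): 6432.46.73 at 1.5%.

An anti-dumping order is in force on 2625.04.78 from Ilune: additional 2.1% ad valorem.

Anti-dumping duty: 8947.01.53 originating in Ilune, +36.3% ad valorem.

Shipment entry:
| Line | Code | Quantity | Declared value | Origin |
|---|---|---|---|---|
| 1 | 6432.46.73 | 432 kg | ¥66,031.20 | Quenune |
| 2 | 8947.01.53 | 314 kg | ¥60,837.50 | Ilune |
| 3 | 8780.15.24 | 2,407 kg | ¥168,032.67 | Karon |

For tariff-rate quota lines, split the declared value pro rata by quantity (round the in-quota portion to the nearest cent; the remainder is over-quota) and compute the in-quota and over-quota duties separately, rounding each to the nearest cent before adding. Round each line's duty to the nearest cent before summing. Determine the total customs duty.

Line 1 (6432.46.73, Quenune, 432 kg, ¥66,031.20):
Base rate for 6432.46.73 is 11% + ¥2.70/kg.
Origin Quenune qualifies under the Karius–Quenune agreement and 6432.46.73 is covered: preferential rate 1.5% applies instead.
Duty = ¥66,031.20 × 1.5% = ¥990.47.
Line 2 (8947.01.53, Ilune, 314 kg, ¥60,837.50):
Base rate for 8947.01.53 is ¥0.17/kg.
Additional duty on 8947.01.53 from Ilune: +36.3% ad valorem. Applied ad valorem rate = 36.3%.
Duty = ¥60,837.50 × 36.3% + 314 × ¥0.17 = ¥22,137.39.
Line 3 (8780.15.24, Karon, 2,407 kg, ¥168,032.67):
Code 8780.15.24 is under a tariff-rate quota (threshold 1,668 kg). In-quota: 1,668 kg at 2%; over-quota: 739 kg at 9.5%.
Pro-rata value split: in-quota = ¥168,032.67 × 1,668/2,407 = ¥116,443.08; over-quota = ¥168,032.67 − ¥116,443.08 = ¥51,589.59.
In-quota duty = ¥116,443.08 × 2% = ¥2,328.86. Over-quota duty = ¥51,589.59 × 9.5% = ¥4,901.01.
Line duty = ¥2,328.86 + ¥4,901.01 = ¥7,229.87.
Total = ¥990.47 + ¥22,137.39 + ¥7,229.87 = ¥30,357.73.

¥30,357.73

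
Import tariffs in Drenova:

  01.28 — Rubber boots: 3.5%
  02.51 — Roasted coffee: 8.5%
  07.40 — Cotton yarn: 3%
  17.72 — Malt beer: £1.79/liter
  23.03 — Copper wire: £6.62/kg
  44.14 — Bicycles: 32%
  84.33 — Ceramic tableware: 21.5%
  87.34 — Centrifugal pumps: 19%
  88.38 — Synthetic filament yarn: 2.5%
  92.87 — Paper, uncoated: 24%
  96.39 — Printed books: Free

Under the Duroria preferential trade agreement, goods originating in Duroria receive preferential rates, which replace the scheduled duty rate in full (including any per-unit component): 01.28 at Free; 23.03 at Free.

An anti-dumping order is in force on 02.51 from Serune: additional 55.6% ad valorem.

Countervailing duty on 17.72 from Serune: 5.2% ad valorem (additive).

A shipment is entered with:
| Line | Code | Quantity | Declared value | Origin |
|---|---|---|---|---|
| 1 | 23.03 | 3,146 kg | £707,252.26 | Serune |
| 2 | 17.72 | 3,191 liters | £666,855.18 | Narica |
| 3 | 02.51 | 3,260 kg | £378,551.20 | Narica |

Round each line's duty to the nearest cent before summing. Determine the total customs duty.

Line 1 (23.03, Serune, 3,146 kg, £707,252.26):
Base rate for 23.03 is £6.62/kg.
23.03 has an FTA preferential rate, but origin Serune is not Duroria; base rate stands.
Duty = 3,146 × £6.62 = £20,826.52.
Line 2 (17.72, Narica, 3,191 liters, £666,855.18):
Base rate for 17.72 is £1.79/liter.
The additional-duty order on 17.72 targets Serune, not Narica; it does not apply.
Duty = 3,191 × £1.79 = £5,711.89.
Line 3 (02.51, Narica, 3,260 kg, £378,551.20):
Base rate for 02.51 is 8.5%.
The additional-duty order on 02.51 targets Serune, not Narica; it does not apply.
Duty = £378,551.20 × 8.5% = £32,176.85.
Total = £20,826.52 + £5,711.89 + £32,176.85 = £58,715.26.

£58,715.26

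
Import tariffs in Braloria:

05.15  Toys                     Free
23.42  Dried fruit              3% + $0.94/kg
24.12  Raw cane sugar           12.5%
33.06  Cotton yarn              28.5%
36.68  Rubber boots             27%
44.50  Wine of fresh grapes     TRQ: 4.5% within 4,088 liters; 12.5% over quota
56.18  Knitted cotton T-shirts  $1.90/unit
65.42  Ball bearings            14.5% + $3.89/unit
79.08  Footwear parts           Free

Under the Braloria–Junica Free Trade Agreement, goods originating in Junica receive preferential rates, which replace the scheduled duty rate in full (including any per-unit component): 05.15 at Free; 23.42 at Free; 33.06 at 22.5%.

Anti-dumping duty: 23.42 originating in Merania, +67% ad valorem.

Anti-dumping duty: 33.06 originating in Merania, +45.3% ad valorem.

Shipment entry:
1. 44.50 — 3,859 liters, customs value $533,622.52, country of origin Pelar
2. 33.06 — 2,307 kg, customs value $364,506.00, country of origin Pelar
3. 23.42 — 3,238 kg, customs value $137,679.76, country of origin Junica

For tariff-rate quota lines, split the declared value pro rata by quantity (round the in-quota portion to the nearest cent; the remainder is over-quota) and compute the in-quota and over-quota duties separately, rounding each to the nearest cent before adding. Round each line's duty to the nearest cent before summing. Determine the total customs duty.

$127,897.22

Line 1 (44.50, Pelar, 3,859 liters, $533,622.52):
Code 44.50 is under a tariff-rate quota (threshold 4,088 liters). Quantity 3,859 liters is within the quota, so the in-quota rate 4.5% applies to the full value.
Duty = $533,622.52 × 4.5% = $24,013.01.
Line 2 (33.06, Pelar, 2,307 kg, $364,506.00):
Base rate for 33.06 is 28.5%.
33.06 has an FTA preferential rate, but origin Pelar is not Junica; base rate stands.
The additional-duty order on 33.06 targets Merania, not Pelar; it does not apply.
Duty = $364,506.00 × 28.5% = $103,884.21.
Line 3 (23.42, Junica, 3,238 kg, $137,679.76):
Base rate for 23.42 is 3% + $0.94/kg.
Origin Junica qualifies under the Braloria–Junica agreement and 23.42 is covered: preferential rate Free applies instead.
The additional-duty order on 23.42 targets Merania, not Junica; it does not apply.
Duty = $137,679.76 × 0% = $0.00.
Total = $24,013.01 + $103,884.21 + $0.00 = $127,897.22.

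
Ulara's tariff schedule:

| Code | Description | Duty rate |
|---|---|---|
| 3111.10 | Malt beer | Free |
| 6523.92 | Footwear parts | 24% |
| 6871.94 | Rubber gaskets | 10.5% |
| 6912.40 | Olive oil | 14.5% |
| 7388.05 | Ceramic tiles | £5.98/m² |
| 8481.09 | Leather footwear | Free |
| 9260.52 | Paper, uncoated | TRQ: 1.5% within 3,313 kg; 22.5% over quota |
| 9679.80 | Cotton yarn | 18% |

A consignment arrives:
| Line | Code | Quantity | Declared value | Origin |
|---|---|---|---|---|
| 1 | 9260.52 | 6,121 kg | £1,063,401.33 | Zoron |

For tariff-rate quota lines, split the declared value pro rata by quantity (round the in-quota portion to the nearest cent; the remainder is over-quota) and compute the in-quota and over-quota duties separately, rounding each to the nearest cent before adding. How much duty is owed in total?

£118,396.12

Line 1 (9260.52, Zoron, 6,121 kg, £1,063,401.33):
Code 9260.52 is under a tariff-rate quota (threshold 3,313 kg). In-quota: 3,313 kg at 1.5%; over-quota: 2,808 kg at 22.5%.
Pro-rata value split: in-quota = £1,063,401.33 × 3,313/6,121 = £575,567.49; over-quota = £1,063,401.33 − £575,567.49 = £487,833.84.
In-quota duty = £575,567.49 × 1.5% = £8,633.51. Over-quota duty = £487,833.84 × 22.5% = £109,762.61.
Line duty = £8,633.51 + £109,762.61 = £118,396.12.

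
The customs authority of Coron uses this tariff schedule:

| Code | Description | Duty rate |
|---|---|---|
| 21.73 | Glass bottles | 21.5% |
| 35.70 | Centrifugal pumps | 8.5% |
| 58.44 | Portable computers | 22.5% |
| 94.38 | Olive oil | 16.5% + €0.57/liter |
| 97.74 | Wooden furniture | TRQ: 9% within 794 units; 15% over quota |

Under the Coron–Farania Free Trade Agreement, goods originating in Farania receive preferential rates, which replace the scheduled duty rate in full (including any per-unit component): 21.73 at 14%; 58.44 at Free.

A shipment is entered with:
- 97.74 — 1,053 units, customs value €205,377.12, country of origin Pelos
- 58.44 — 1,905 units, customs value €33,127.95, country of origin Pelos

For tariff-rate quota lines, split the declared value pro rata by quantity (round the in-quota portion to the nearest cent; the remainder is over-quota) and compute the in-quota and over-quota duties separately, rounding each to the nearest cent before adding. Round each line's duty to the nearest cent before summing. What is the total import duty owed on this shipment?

Line 1 (97.74, Pelos, 1,053 units, €205,377.12):
Code 97.74 is under a tariff-rate quota (threshold 794 units). In-quota: 794 units at 9%; over-quota: 259 units at 15%.
Pro-rata value split: in-quota = €205,377.12 × 794/1,053 = €154,861.76; over-quota = €205,377.12 − €154,861.76 = €50,515.36.
In-quota duty = €154,861.76 × 9% = €13,937.56. Over-quota duty = €50,515.36 × 15% = €7,577.30.
Line duty = €13,937.56 + €7,577.30 = €21,514.86.
Line 2 (58.44, Pelos, 1,905 units, €33,127.95):
Base rate for 58.44 is 22.5%.
58.44 has an FTA preferential rate, but origin Pelos is not Farania; base rate stands.
Duty = €33,127.95 × 22.5% = €7,453.79.
Total = €21,514.86 + €7,453.79 = €28,968.65.

€28,968.65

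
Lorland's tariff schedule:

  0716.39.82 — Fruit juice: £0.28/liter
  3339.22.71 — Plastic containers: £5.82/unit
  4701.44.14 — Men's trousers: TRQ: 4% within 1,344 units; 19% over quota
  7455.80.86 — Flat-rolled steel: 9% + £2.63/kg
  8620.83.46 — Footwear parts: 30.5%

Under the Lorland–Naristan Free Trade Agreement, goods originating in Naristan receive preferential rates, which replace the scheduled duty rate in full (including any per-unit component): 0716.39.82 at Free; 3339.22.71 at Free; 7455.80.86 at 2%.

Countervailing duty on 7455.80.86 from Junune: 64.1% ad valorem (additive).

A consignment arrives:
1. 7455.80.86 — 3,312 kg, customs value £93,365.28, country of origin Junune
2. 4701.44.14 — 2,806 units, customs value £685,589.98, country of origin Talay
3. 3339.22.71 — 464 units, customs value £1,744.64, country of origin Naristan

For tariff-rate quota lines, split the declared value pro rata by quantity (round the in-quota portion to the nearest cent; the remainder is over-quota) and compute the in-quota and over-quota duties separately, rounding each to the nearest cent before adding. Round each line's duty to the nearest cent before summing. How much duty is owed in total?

£157,965.75

Line 1 (7455.80.86, Junune, 3,312 kg, £93,365.28):
Base rate for 7455.80.86 is 9% + £2.63/kg.
7455.80.86 has an FTA preferential rate, but origin Junune is not Naristan; base rate stands.
Additional duty on 7455.80.86 from Junune: +64.1%. Applied ad valorem rate: 9% + 64.1% = 73.1%.
Duty = £93,365.28 × 73.1% + 3,312 × £2.63 = £76,960.58.
Line 2 (4701.44.14, Talay, 2,806 units, £685,589.98):
Code 4701.44.14 is under a tariff-rate quota (threshold 1,344 units). In-quota: 1,344 units at 4%; over-quota: 1,462 units at 19%.
Pro-rata value split: in-quota = £685,589.98 × 1,344/2,806 = £328,379.52; over-quota = £685,589.98 − £328,379.52 = £357,210.46.
In-quota duty = £328,379.52 × 4% = £13,135.18. Over-quota duty = £357,210.46 × 19% = £67,869.99.
Line duty = £13,135.18 + £67,869.99 = £81,005.17.
Line 3 (3339.22.71, Naristan, 464 units, £1,744.64):
Base rate for 3339.22.71 is £5.82/unit.
Origin Naristan qualifies under the Lorland–Naristan agreement and 3339.22.71 is covered: preferential rate Free applies instead.
Duty = £1,744.64 × 0% = £0.00.
Total = £76,960.58 + £81,005.17 + £0.00 = £157,965.75.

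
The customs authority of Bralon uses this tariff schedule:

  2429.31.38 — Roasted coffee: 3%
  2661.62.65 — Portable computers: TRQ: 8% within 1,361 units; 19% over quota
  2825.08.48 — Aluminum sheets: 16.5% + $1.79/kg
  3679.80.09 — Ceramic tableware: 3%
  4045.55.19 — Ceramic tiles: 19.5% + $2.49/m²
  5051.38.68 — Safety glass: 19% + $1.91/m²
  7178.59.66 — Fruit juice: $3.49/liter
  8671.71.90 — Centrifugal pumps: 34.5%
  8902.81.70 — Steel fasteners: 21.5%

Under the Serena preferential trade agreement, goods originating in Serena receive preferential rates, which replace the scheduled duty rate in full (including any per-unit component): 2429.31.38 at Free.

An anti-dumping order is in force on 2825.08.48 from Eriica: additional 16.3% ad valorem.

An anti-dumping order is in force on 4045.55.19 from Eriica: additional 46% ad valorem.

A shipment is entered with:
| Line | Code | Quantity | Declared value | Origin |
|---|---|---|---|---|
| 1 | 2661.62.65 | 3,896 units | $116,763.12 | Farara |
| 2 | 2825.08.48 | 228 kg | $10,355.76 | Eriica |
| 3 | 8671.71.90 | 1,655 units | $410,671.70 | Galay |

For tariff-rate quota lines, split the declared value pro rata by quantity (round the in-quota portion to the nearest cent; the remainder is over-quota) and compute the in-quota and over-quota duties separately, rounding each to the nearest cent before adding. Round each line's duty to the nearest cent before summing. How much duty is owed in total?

$163,184.73

Line 1 (2661.62.65, Farara, 3,896 units, $116,763.12):
Code 2661.62.65 is under a tariff-rate quota (threshold 1,361 units). In-quota: 1,361 units at 8%; over-quota: 2,535 units at 19%.
Pro-rata value split: in-quota = $116,763.12 × 1,361/3,896 = $40,789.17; over-quota = $116,763.12 − $40,789.17 = $75,973.95.
In-quota duty = $40,789.17 × 8% = $3,263.13. Over-quota duty = $75,973.95 × 19% = $14,435.05.
Line duty = $3,263.13 + $14,435.05 = $17,698.18.
Line 2 (2825.08.48, Eriica, 228 kg, $10,355.76):
Base rate for 2825.08.48 is 16.5% + $1.79/kg.
Additional duty on 2825.08.48 from Eriica: +16.3%. Applied ad valorem rate: 16.5% + 16.3% = 32.8%.
Duty = $10,355.76 × 32.8% + 228 × $1.79 = $3,804.81.
Line 3 (8671.71.90, Galay, 1,655 units, $410,671.70):
Base rate for 8671.71.90 is 34.5%.
Duty = $410,671.70 × 34.5% = $141,681.74.
Total = $17,698.18 + $3,804.81 + $141,681.74 = $163,184.73.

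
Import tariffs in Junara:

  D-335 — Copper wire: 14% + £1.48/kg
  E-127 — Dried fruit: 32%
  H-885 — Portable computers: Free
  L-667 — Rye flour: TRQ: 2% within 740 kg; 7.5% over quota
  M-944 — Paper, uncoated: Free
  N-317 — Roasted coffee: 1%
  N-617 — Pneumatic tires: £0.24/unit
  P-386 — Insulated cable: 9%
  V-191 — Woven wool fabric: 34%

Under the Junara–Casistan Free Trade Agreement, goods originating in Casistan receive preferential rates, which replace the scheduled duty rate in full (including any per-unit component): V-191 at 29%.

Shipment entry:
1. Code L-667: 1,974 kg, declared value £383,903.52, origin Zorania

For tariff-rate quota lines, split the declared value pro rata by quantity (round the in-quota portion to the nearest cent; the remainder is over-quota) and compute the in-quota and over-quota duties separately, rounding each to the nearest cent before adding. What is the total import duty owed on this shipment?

£20,877.42

Line 1 (L-667, Zorania, 1,974 kg, £383,903.52):
Code L-667 is under a tariff-rate quota (threshold 740 kg). In-quota: 740 kg at 2%; over-quota: 1,234 kg at 7.5%.
Pro-rata value split: in-quota = £383,903.52 × 740/1,974 = £143,915.20; over-quota = £383,903.52 − £143,915.20 = £239,988.32.
In-quota duty = £143,915.20 × 2% = £2,878.30. Over-quota duty = £239,988.32 × 7.5% = £17,999.12.
Line duty = £2,878.30 + £17,999.12 = £20,877.42.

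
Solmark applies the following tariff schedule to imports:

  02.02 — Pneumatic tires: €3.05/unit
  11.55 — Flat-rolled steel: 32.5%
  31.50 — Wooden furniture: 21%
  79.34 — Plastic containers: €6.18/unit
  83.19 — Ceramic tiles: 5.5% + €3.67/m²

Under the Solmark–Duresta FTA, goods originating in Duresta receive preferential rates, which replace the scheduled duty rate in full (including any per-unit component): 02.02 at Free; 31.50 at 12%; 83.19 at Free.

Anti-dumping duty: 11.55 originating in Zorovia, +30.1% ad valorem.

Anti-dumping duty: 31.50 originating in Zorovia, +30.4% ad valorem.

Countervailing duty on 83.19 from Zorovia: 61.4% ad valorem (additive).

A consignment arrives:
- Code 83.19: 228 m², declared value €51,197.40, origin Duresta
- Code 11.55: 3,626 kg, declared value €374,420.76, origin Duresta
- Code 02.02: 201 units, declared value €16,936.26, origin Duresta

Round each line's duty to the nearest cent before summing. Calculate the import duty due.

Line 1 (83.19, Duresta, 228 m², €51,197.40):
Base rate for 83.19 is 5.5% + €3.67/m².
Origin Duresta qualifies under the Solmark–Duresta agreement and 83.19 is covered: preferential rate Free applies instead.
The additional-duty order on 83.19 targets Zorovia, not Duresta; it does not apply.
Duty = €51,197.40 × 0% = €0.00.
Line 2 (11.55, Duresta, 3,626 kg, €374,420.76):
Base rate for 11.55 is 32.5%.
Origin Duresta is the FTA partner but 11.55 is not on the preference list; base rate stands.
The additional-duty order on 11.55 targets Zorovia, not Duresta; it does not apply.
Duty = €374,420.76 × 32.5% = €121,686.75.
Line 3 (02.02, Duresta, 201 units, €16,936.26):
Base rate for 02.02 is €3.05/unit.
Origin Duresta qualifies under the Solmark–Duresta agreement and 02.02 is covered: preferential rate Free applies instead.
Duty = €16,936.26 × 0% = €0.00.
Total = €0.00 + €121,686.75 + €0.00 = €121,686.75.

€121,686.75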